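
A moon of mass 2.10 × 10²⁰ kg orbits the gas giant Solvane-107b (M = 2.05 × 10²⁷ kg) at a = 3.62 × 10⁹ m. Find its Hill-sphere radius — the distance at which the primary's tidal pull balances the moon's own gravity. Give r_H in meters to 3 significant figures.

r_H ≈ a (m/3M)^(1/3)
    = (3.62 × 10⁹) × (2.10 × 10²⁰ / (3 × 2.05 × 10²⁷))^(1/3)
    = 1.17 × 10⁷ m

1.17 × 10⁷ m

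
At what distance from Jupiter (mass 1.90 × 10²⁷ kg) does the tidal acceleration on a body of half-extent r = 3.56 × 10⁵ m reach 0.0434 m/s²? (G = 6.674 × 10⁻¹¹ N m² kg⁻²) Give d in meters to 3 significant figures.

2GMr/d³ = a_tidal  ⇒  d = (2GMr / a_tidal)^(1/3)
d = (2 × 6.674×10⁻¹¹ × (1.90 × 10²⁷) × (3.56 × 10⁵) / (0.0434))^(1/3)
  = 1.28 × 10⁸ m

1.28 × 10⁸ m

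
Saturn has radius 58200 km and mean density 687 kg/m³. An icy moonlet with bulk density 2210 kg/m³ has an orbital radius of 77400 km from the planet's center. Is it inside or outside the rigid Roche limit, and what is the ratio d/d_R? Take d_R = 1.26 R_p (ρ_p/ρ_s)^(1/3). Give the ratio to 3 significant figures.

d_R = 1.26 × (58200 km) × (687/2210)^(1/3) = 49680 km
d/d_R = (77400) / (49680) = 1.56
Since d/d_R > 1, the body is outside the Roche limit.

outside; d/d_R ≈ 1.56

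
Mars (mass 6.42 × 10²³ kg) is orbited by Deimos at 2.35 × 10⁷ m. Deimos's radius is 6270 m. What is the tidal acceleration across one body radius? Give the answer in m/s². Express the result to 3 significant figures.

4.14 × 10⁻⁵ m/s²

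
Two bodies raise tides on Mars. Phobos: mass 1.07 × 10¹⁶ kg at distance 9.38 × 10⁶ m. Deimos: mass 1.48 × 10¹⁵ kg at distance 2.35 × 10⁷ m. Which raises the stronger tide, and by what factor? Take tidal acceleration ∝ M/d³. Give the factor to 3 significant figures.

Phobos, by a factor of ≈ 114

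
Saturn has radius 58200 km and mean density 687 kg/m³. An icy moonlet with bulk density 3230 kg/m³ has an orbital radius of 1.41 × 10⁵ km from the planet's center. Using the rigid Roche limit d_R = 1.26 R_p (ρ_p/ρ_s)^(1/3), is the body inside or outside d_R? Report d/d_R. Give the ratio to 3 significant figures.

d_R = 1.26 × (58200 km) × (687/3230)^(1/3) = 43770 km
d/d_R = (1.41 × 10⁵) / (43770) = 3.22
Since d/d_R > 1, the body is outside the Roche limit.

outside; d/d_R ≈ 3.22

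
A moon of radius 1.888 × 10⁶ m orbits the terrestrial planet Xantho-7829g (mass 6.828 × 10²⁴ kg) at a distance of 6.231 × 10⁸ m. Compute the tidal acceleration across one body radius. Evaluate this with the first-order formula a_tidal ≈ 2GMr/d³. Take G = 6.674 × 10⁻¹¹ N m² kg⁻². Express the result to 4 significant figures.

Δa = 2GMr/d³
   = 2 × (6.674 × 10⁻¹¹) × (6.828 × 10²⁴) × (1.888 × 10⁶) / (6.231 × 10⁸)³
   = 7.113 × 10⁻⁶ m/s²

7.113 × 10⁻⁶ m/s²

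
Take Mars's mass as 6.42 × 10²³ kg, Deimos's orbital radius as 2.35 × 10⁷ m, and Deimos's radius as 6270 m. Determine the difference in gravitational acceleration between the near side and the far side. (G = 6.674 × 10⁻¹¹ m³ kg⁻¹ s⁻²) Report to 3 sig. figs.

8.28 × 10⁻⁵ m/s²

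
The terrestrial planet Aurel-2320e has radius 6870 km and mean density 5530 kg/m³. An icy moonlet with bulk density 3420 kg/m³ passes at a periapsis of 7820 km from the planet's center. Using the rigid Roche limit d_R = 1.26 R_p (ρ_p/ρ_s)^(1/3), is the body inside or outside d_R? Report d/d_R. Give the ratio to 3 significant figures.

inside; d/d_R ≈ 0.770

d_R = 1.26 × (6870 km) × (5530/3420)^(1/3) = 10160 km
d/d_R = (7820) / (10160) = 0.770
Since d/d_R < 1, the body is inside the Roche limit.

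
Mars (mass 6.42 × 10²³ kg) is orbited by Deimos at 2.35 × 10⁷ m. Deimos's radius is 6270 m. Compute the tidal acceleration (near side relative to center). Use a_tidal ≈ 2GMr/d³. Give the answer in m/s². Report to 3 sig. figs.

The tidal stretch is the gradient of GM/d² times the body's extent r, hence the 1/d³ dependence.
Δa = 2GMr/d³
   = 2 × (6.674 × 10⁻¹¹) × (6.42 × 10²³) × (6270) / (2.35 × 10⁷)³
   = 4.14 × 10⁻⁵ m/s²

4.14 × 10⁻⁵ m/s²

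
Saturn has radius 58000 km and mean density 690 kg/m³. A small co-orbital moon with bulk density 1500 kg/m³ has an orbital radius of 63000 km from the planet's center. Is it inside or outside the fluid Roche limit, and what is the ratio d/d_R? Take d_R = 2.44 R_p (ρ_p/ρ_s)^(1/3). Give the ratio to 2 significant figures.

inside; d/d_R ≈ 0.58

d_R = 2.44 × (58000 km) × (690/1500)^(1/3) = 1.092 × 10⁵ km
d/d_R = (63000) / (1.092 × 10⁵) = 0.58
Since d/d_R < 1, the body is inside the Roche limit.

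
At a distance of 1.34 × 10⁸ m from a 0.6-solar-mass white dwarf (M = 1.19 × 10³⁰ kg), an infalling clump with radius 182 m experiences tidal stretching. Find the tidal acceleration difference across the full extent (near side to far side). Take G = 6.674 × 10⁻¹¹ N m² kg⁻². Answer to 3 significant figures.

Differencing GM/(d−r)² and GM/(d+r)² to first order in r/d gives 4GMr/d³.
Δa = 4GMr/d³
   = 4 × (6.674 × 10⁻¹¹) × (1.19 × 10³⁰) × (182) / (1.34 × 10⁸)³
   = 2.40 × 10⁻² m/s²

2.40 × 10⁻² m/s²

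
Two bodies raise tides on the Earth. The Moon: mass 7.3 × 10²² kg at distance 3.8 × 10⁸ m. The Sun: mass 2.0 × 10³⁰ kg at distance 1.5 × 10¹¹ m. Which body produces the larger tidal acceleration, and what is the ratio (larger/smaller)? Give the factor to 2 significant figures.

The Moon, by a factor of ≈ 2.2

Tidal stretch scales as M/d³; compute that for each body.
The Moon: (7.3 × 10²²) / (3.8 × 10⁸)³ = 1.330 × 10⁻³
The Sun: (2.0 × 10³⁰) / (1.5 × 10¹¹)³ = 5.926 × 10⁻⁴
Ratio (larger/smaller) = 2.2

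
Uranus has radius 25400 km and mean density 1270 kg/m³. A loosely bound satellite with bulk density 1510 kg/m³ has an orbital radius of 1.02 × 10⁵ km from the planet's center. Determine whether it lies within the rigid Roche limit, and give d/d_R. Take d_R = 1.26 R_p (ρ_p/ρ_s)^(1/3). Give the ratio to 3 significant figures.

outside; d/d_R ≈ 3.38

d_R = 1.26 × (25400 km) × (1270/1510)^(1/3) = 30210 km
d/d_R = (1.02 × 10⁵) / (30210) = 3.38
Since d/d_R > 1, the body is outside the Roche limit.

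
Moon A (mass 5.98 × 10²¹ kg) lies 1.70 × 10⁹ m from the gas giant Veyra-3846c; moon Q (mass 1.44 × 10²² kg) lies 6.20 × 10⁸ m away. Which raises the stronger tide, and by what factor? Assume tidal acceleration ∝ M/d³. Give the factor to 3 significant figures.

Tidal acceleration ∝ M/d³, so compare M/d³ for each.
Moon A: (5.98 × 10²¹) / (1.70 × 10⁹)³ = 1.217 × 10⁻⁶
Moon Q: (1.44 × 10²²) / (6.20 × 10⁸)³ = 6.042 × 10⁻⁵
Ratio (larger/smaller) = 49.6

Moon Q, by a factor of ≈ 49.6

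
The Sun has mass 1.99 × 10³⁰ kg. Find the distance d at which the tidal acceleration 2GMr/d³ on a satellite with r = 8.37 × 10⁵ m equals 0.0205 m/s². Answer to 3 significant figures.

2GMr/d³ = a_tidal  ⇒  d = (2GMr / a_tidal)^(1/3)
d = (2 × 6.674×10⁻¹¹ × (1.99 × 10³⁰) × (8.37 × 10⁵) / (0.0205))^(1/3)
  = 2.21 × 10⁹ m

2.21 × 10⁹ m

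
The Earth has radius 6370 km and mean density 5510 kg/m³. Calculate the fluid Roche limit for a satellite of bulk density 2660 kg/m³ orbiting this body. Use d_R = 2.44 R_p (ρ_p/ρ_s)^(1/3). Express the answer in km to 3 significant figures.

19800 km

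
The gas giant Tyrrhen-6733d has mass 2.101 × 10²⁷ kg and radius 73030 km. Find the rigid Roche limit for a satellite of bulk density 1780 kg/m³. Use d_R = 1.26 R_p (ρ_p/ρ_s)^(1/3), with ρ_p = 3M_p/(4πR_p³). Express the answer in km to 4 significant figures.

82610 km

ρ_p = 3M_p/(4πR_p³) = 3 × (2.101 × 10²⁷) / (4π × (7.303 × 10⁷ m)³) = 1288 kg/m³
d_R = 1.26 × 73030 km × (1288/1780)^(1/3)
    = 82610 km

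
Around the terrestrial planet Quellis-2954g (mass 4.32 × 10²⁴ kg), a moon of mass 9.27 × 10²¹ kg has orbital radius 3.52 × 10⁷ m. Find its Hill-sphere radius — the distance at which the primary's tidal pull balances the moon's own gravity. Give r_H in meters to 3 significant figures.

r_H ≈ a (m/3M)^(1/3)
    = (3.52 × 10⁷) × (9.27 × 10²¹ / (3 × 4.32 × 10²⁴))^(1/3)
    = 3.15 × 10⁶ m

3.15 × 10⁶ m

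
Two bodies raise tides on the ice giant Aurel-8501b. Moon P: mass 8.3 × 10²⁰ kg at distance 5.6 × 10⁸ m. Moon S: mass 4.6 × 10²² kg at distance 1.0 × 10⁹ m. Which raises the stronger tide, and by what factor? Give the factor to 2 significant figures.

Compare M/d³ for the two perturbers:
Moon P: (8.3 × 10²⁰) / (5.6 × 10⁸)³ = 4.726 × 10⁻⁶
Moon S: (4.6 × 10²²) / (1.0 × 10⁹)³ = 4.600 × 10⁻⁵
Ratio (larger/smaller) = 9.7

Moon S, by a factor of ≈ 9.7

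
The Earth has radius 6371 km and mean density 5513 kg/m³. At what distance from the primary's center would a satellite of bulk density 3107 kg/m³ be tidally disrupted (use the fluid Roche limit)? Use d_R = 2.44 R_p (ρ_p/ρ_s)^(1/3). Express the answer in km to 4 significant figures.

18820 km

d_R = 2.44 × 6371 km × (5513/3107)^(1/3)
    = 18820 km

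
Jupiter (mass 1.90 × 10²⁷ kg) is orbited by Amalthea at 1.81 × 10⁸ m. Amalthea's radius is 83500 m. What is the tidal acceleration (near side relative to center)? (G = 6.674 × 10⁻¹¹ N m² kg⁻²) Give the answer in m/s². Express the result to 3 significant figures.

Δa = 2GMr/d³
   = 2 × (6.674 × 10⁻¹¹) × (1.90 × 10²⁷) × (83500) / (1.81 × 10⁸)³
   = 3.57 × 10⁻³ m/s²

3.57 × 10⁻³ m/s²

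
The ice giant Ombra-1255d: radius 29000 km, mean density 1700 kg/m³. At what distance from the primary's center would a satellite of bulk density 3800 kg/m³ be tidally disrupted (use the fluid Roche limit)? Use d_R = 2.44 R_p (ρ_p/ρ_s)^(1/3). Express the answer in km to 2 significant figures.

d_R = 2.44 × 29000 km × (1700/3800)^(1/3)
    = 54000 km

54000 km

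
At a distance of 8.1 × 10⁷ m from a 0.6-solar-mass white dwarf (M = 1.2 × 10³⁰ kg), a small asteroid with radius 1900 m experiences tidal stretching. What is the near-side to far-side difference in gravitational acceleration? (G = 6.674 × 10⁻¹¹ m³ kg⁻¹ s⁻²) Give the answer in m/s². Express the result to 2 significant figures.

1.1 m/s²

Δa = 4GMr/d³
   = 4 × (6.674 × 10⁻¹¹) × (1.2 × 10³⁰) × (1900) / (8.1 × 10⁷)³
   = 1.1 m/s²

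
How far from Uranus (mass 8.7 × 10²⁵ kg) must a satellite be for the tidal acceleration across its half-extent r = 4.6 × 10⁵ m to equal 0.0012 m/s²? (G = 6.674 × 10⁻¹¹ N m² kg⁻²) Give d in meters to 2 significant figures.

2GMr/d³ = a_tidal  ⇒  d = (2GMr / a_tidal)^(1/3)
d = (2 × 6.674×10⁻¹¹ × (8.7 × 10²⁵) × (4.6 × 10⁵) / (0.0012))^(1/3)
  = 1.6 × 10⁸ m

1.6 × 10⁸ m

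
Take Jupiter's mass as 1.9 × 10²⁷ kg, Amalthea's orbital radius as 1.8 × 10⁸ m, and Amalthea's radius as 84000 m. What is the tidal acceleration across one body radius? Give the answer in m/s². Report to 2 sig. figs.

3.7 × 10⁻³ m/s²

a_tidal = 2GMr/d³
        = 2 × (6.674 × 10⁻¹¹) × (1.9 × 10²⁷) × (84000) / (1.8 × 10⁸)³
        = 3.7 × 10⁻³ m/s²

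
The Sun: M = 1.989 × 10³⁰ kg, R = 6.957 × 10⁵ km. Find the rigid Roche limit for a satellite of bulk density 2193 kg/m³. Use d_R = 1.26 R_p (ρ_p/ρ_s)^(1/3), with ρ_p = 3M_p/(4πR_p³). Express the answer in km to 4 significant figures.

ρ_p = 3M_p/(4πR_p³) = 3 × (1.989 × 10³⁰) / (4π × (6.957 × 10⁸ m)³) = 1410 kg/m³
d_R = 1.26 × 6.957 × 10⁵ km × (1410/2193)^(1/3)
    = 7.566 × 10⁵ km

7.566 × 10⁵ km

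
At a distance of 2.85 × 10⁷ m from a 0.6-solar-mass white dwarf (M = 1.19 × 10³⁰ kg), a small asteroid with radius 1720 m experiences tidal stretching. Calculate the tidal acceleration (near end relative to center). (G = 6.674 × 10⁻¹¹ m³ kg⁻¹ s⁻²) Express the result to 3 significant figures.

1.18 × 10¹ m/s²

a_tidal = 2GMr/d³
        = 2 × (6.674 × 10⁻¹¹) × (1.19 × 10³⁰) × (1720) / (2.85 × 10⁷)³
        = 1.18 × 10¹ m/s²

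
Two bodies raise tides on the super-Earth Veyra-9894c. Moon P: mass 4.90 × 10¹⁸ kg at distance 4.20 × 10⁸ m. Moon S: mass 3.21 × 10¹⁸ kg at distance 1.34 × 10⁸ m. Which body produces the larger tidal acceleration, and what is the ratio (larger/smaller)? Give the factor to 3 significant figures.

Tidal stretch scales as M/d³; compute that for each body.
Moon P: (4.90 × 10¹⁸) / (4.20 × 10⁸)³ = 6.614 × 10⁻⁸
Moon S: (3.21 × 10¹⁸) / (1.34 × 10⁸)³ = 1.334 × 10⁻⁶
Ratio (larger/smaller) = 20.2

Moon S, by a factor of ≈ 20.2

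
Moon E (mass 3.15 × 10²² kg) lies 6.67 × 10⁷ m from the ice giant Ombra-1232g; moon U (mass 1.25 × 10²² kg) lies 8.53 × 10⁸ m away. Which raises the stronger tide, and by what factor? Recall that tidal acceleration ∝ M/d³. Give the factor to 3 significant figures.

Moon E, by a factor of ≈ 5270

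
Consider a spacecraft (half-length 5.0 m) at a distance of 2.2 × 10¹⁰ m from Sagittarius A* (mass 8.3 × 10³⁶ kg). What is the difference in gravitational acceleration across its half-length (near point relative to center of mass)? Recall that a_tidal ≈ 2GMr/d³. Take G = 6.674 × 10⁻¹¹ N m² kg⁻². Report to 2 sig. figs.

5.2 × 10⁻⁴ m/s²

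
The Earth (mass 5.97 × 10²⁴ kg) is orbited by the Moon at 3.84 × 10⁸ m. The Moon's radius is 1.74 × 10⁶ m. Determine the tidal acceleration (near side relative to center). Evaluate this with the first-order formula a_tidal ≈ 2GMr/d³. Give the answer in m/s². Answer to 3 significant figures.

2.45 × 10⁻⁵ m/s²

Since r ≪ d, expand the inverse-square field across one radius to get the leading 2GMr/d³ term.
Δg = 2GMr/d³
   = 2 × (6.674 × 10⁻¹¹) × (5.97 × 10²⁴) × (1.74 × 10⁶) / (3.84 × 10⁸)³
   = 2.45 × 10⁻⁵ m/s²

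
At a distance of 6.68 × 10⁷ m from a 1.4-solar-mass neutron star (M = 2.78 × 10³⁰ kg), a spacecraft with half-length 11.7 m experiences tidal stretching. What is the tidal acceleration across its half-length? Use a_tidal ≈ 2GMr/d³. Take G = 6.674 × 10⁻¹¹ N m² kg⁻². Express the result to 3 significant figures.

1.46 × 10⁻² m/s²

Δa = 2GMr/d³
   = 2 × (6.674 × 10⁻¹¹) × (2.78 × 10³⁰) × (11.7) / (6.68 × 10⁷)³
   = 1.46 × 10⁻² m/s²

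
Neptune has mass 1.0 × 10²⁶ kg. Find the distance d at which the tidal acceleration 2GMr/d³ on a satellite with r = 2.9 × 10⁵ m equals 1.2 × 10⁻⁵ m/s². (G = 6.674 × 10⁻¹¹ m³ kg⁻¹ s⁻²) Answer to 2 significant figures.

6.9 × 10⁸ m

2GMr/d³ = a_tidal  ⇒  d = (2GMr / a_tidal)^(1/3)
d = (2 × 6.674×10⁻¹¹ × (1.0 × 10²⁶) × (2.9 × 10⁵) / (1.2 × 10⁻⁵))^(1/3)
  = 6.9 × 10⁸ m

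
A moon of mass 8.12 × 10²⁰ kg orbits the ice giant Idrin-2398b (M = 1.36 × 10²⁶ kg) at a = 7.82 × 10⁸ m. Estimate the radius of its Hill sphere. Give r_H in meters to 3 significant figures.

9.84 × 10⁶ m

r_H ≈ a (m/3M)^(1/3)
    = (7.82 × 10⁸) × (8.12 × 10²⁰ / (3 × 1.36 × 10²⁶))^(1/3)
    = 9.84 × 10⁶ m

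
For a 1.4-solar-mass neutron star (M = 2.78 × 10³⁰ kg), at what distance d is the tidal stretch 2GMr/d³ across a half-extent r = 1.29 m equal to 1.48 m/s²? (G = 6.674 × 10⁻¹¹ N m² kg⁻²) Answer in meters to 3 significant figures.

6.86 × 10⁶ m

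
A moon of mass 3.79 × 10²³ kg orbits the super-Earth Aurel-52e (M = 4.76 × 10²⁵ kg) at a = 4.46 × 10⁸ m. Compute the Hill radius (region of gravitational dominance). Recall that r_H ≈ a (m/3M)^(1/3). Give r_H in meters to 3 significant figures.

6.18 × 10⁷ m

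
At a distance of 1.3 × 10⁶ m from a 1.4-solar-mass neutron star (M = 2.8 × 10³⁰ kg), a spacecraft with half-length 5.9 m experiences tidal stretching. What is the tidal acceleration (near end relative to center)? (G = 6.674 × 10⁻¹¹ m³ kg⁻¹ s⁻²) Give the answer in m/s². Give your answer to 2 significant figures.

Δa = 2GMr/d³
   = 2 × (6.674 × 10⁻¹¹) × (2.8 × 10³⁰) × (5.9) / (1.3 × 10⁶)³
   = 1.0 × 10³ m/s²

1.0 × 10³ m/s²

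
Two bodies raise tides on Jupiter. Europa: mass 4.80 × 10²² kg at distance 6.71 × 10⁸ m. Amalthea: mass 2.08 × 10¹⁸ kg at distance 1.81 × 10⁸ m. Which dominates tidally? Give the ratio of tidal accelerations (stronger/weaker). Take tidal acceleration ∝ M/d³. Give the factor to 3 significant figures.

Europa, by a factor of ≈ 453

Tidal stretch scales as M/d³; compute that for each body.
Europa: (4.80 × 10²²) / (6.71 × 10⁸)³ = 1.589 × 10⁻⁴
Amalthea: (2.08 × 10¹⁸) / (1.81 × 10⁸)³ = 3.508 × 10⁻⁷
Ratio (larger/smaller) = 453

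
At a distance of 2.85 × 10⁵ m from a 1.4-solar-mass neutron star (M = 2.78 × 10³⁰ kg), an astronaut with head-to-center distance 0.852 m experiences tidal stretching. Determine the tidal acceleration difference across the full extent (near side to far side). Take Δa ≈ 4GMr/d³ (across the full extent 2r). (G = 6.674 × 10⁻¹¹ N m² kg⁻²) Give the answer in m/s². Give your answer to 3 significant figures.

Differencing GM/(d−r)² and GM/(d+r)² to first order in r/d gives 4GMr/d³.
a_tidal = 4GMr/d³
        = 4 × (6.674 × 10⁻¹¹) × (2.78 × 10³⁰) × (0.852) / (2.85 × 10⁵)³
        = 2.73 × 10⁴ m/s²

2.73 × 10⁴ m/s²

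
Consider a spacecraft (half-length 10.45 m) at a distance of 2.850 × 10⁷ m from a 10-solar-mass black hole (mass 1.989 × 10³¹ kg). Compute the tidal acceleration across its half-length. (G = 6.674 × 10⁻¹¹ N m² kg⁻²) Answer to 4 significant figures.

Since r ≪ d, expand the inverse-square field across one radius to get the leading 2GMr/d³ term.
Δg = 2GMr/d³
   = 2 × (6.674 × 10⁻¹¹) × (1.989 × 10³¹) × (10.45) / (2.850 × 10⁷)³
   = 1.198 m/s²

1.198 m/s²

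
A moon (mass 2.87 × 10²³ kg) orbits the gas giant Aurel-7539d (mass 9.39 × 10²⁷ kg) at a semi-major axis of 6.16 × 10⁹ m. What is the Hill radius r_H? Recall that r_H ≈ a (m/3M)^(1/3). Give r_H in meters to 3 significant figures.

r_H ≈ a (m/3M)^(1/3)
    = (6.16 × 10⁹) × (2.87 × 10²³ / (3 × 9.39 × 10²⁷))^(1/3)
    = 1.34 × 10⁸ m

1.34 × 10⁸ m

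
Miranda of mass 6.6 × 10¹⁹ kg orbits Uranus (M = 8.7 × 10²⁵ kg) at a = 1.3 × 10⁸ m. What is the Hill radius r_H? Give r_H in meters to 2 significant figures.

r_H ≈ a (m/3M)^(1/3)
    = (1.3 × 10⁸) × (6.6 × 10¹⁹ / (3 × 8.7 × 10²⁵))^(1/3)
    = 8.2 × 10⁵ m

8.2 × 10⁵ m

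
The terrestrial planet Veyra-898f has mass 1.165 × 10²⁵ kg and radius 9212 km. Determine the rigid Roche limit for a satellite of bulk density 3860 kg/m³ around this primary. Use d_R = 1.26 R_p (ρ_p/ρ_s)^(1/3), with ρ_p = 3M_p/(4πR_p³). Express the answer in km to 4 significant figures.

ρ_p = 3M_p/(4πR_p³) = 3 × (1.165 × 10²⁵) / (4π × (9.212 × 10⁶ m)³) = 3558 kg/m³
d_R = 1.26 × 9212 km × (3558/3860)^(1/3)
    = 11300 km

11300 km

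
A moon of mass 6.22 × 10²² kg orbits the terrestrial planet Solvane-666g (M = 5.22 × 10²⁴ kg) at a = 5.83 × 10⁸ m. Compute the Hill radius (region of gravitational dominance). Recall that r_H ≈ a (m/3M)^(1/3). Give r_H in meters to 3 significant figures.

r_H ≈ a (m/3M)^(1/3)
    = (5.83 × 10⁸) × (6.22 × 10²² / (3 × 5.22 × 10²⁴))^(1/3)
    = 9.23 × 10⁷ m

9.23 × 10⁷ m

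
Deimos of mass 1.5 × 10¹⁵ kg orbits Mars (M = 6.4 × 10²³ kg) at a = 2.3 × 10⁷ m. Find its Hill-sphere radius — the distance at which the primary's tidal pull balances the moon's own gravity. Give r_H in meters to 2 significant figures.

2.1 × 10⁴ m

r_H ≈ a (m/3M)^(1/3)
    = (2.3 × 10⁷) × (1.5 × 10¹⁵ / (3 × 6.4 × 10²³))^(1/3)
    = 2.1 × 10⁴ m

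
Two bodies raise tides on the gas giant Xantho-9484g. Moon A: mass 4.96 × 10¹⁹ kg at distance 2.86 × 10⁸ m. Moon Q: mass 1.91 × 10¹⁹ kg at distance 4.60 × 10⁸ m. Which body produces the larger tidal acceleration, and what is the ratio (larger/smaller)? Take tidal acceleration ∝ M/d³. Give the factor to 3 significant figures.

The tide-raising term goes as M/d³ (the gradient of a 1/d² field).
Moon A: (4.96 × 10¹⁹) / (2.86 × 10⁸)³ = 2.120 × 10⁻⁶
Moon Q: (1.91 × 10¹⁹) / (4.60 × 10⁸)³ = 1.962 × 10⁻⁷
Ratio (larger/smaller) = 10.8

Moon A, by a factor of ≈ 10.8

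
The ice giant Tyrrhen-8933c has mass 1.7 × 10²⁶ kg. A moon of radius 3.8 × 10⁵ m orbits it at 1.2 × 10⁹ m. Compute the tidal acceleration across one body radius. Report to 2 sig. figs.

Δa = 2GMr/d³
   = 2 × (6.674 × 10⁻¹¹) × (1.7 × 10²⁶) × (3.8 × 10⁵) / (1.2 × 10⁹)³
   = 5.0 × 10⁻⁶ m/s²

5.0 × 10⁻⁶ m/s²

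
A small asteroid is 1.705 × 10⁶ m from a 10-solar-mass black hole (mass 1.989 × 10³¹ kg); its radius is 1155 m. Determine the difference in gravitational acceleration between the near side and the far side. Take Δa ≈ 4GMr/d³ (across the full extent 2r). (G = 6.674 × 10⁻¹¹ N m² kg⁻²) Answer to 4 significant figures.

Δg = 4GMr/d³
   = 4 × (6.674 × 10⁻¹¹) × (1.989 × 10³¹) × (1155) / (1.705 × 10⁶)³
   = 1.237 × 10⁶ m/s²

1.237 × 10⁶ m/s²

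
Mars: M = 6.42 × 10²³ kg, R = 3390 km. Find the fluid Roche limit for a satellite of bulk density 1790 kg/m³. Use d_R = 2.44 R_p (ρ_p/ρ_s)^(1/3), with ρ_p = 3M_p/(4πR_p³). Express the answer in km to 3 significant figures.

10800 km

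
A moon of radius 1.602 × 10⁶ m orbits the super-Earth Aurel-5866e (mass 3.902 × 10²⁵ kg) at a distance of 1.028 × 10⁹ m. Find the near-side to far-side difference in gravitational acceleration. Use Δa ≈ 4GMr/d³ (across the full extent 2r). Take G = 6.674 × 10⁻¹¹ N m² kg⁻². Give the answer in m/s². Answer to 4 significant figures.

1.536 × 10⁻⁵ m/s²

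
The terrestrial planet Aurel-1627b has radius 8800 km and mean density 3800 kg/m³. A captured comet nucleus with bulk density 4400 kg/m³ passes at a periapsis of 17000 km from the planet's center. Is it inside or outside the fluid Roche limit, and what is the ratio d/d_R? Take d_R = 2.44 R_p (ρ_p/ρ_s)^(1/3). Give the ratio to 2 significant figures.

inside; d/d_R ≈ 0.83

d_R = 2.44 × (8800 km) × (3800/4400)^(1/3) = 20450 km
d/d_R = (17000) / (20450) = 0.83
Since d/d_R < 1, the body is inside the Roche limit.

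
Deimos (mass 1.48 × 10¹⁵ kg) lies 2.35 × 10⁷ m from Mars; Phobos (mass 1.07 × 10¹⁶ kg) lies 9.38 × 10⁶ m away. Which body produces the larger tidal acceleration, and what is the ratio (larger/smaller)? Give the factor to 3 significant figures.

Phobos, by a factor of ≈ 114

The tide-raising term goes as M/d³ (the gradient of a 1/d² field).
Deimos: (1.48 × 10¹⁵) / (2.35 × 10⁷)³ = 1.140 × 10⁻⁷
Phobos: (1.07 × 10¹⁶) / (9.38 × 10⁶)³ = 1.297 × 10⁻⁵
Ratio (larger/smaller) = 114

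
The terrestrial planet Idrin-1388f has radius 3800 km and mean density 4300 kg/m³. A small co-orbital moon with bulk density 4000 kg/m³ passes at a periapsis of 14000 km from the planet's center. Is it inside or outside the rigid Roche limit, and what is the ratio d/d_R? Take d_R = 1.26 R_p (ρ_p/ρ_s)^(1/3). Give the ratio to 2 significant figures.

d_R = 1.26 × (3800 km) × (4300/4000)^(1/3) = 4905 km
d/d_R = (14000) / (4905) = 2.9
Since d/d_R > 1, the body is outside the Roche limit.

outside; d/d_R ≈ 2.9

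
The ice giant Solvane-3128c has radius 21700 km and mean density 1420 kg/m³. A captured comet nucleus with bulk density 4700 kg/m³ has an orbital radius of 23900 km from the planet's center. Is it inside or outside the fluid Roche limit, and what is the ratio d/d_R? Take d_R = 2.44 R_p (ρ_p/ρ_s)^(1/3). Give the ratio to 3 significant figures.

d_R = 2.44 × (21700 km) × (1420/4700)^(1/3) = 35530 km
d/d_R = (23900) / (35530) = 0.673
Since d/d_R < 1, the body is inside the Roche limit.

inside; d/d_R ≈ 0.673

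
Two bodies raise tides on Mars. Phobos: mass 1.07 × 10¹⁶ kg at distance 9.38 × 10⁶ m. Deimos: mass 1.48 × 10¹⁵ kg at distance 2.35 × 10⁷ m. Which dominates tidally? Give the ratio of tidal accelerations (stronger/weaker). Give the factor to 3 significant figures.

Compare M/d³ for the two perturbers:
Phobos: (1.07 × 10¹⁶) / (9.38 × 10⁶)³ = 1.297 × 10⁻⁵
Deimos: (1.48 × 10¹⁵) / (2.35 × 10⁷)³ = 1.140 × 10⁻⁷
Ratio (larger/smaller) = 114

Phobos, by a factor of ≈ 114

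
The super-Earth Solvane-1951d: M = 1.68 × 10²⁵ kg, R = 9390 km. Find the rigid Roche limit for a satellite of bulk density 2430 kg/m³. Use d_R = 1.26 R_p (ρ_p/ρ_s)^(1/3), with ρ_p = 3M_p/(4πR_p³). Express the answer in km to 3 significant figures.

14900 km

ρ_p = 3M_p/(4πR_p³) = 3 × (1.68 × 10²⁵) / (4π × (9.39 × 10⁶ m)³) = 4840 kg/m³
d_R = 1.26 × 9390 km × (4840/2430)^(1/3)
    = 14900 km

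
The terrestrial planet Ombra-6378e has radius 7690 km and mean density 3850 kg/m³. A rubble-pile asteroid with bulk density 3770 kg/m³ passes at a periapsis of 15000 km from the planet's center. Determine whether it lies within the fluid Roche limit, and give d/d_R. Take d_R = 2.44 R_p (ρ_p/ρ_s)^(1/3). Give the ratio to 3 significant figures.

d_R = 2.44 × (7690 km) × (3850/3770)^(1/3) = 18900 km
d/d_R = (15000) / (18900) = 0.794
Since d/d_R < 1, the body is inside the Roche limit.

inside; d/d_R ≈ 0.794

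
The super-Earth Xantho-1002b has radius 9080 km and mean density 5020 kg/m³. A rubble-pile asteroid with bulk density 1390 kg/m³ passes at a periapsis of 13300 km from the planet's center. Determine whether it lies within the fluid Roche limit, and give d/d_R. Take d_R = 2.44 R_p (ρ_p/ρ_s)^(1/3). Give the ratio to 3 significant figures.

d_R = 2.44 × (9080 km) × (5020/1390)^(1/3) = 33990 km
d/d_R = (13300) / (33990) = 0.391
Since d/d_R < 1, the body is inside the Roche limit.

inside; d/d_R ≈ 0.391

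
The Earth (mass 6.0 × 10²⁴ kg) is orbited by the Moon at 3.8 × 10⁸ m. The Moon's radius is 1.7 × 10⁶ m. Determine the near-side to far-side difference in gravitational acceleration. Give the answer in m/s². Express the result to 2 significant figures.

a_tidal = 4GMr/d³
        = 4 × (6.674 × 10⁻¹¹) × (6.0 × 10²⁴) × (1.7 × 10⁶) / (3.8 × 10⁸)³
        = 5.0 × 10⁻⁵ m/s²

5.0 × 10⁻⁵ m/s²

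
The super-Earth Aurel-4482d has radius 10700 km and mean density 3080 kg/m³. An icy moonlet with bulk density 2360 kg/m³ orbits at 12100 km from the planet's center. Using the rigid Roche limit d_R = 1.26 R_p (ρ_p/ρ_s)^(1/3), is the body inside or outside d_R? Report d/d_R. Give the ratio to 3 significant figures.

d_R = 1.26 × (10700 km) × (3080/2360)^(1/3) = 14730 km
d/d_R = (12100) / (14730) = 0.821
Since d/d_R < 1, the body is inside the Roche limit.

inside; d/d_R ≈ 0.821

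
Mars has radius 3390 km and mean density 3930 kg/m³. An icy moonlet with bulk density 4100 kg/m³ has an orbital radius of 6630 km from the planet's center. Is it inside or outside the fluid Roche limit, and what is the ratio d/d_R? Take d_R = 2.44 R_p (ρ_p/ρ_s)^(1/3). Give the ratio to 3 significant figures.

inside; d/d_R ≈ 0.813

d_R = 2.44 × (3390 km) × (3930/4100)^(1/3) = 8156 km
d/d_R = (6630) / (8156) = 0.813
Since d/d_R < 1, the body is inside the Roche limit.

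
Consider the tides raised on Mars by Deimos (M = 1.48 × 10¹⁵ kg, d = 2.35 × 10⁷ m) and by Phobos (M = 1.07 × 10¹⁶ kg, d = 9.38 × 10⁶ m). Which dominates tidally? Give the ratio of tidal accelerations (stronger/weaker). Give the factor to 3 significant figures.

Phobos, by a factor of ≈ 114

The tide-raising term goes as M/d³ (the gradient of a 1/d² field).
Deimos: (1.48 × 10¹⁵) / (2.35 × 10⁷)³ = 1.140 × 10⁻⁷
Phobos: (1.07 × 10¹⁶) / (9.38 × 10⁶)³ = 1.297 × 10⁻⁵
Ratio (larger/smaller) = 114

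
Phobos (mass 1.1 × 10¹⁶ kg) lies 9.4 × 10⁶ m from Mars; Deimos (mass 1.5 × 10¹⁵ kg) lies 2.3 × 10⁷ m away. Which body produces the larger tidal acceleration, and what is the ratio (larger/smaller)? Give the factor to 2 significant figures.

Phobos, by a factor of ≈ 110

Compare M/d³ for the two perturbers:
Phobos: (1.1 × 10¹⁶) / (9.4 × 10⁶)³ = 1.324 × 10⁻⁵
Deimos: (1.5 × 10¹⁵) / (2.3 × 10⁷)³ = 1.233 × 10⁻⁷
Ratio (larger/smaller) = 110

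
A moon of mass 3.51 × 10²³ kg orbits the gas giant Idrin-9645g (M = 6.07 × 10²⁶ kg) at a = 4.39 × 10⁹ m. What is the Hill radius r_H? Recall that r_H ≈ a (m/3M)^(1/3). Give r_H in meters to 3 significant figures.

r_H ≈ a (m/3M)^(1/3)
    = (4.39 × 10⁹) × (3.51 × 10²³ / (3 × 6.07 × 10²⁶))^(1/3)
    = 2.54 × 10⁸ m

2.54 × 10⁸ m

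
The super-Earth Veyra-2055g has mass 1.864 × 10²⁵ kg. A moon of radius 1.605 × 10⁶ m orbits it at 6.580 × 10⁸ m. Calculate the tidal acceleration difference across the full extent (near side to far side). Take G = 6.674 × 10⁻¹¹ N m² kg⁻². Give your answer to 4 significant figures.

Δg = 4GMr/d³
   = 4 × (6.674 × 10⁻¹¹) × (1.864 × 10²⁵) × (1.605 × 10⁶) / (6.580 × 10⁸)³
   = 2.803 × 10⁻⁵ m/s²

2.803 × 10⁻⁵ m/s²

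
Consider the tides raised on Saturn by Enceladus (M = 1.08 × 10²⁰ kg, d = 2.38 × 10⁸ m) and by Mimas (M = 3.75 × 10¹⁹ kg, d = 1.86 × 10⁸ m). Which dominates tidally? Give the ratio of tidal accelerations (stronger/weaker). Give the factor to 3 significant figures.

Enceladus, by a factor of ≈ 1.37

Tidal acceleration ∝ M/d³, so compare M/d³ for each.
Enceladus: (1.08 × 10²⁰) / (2.38 × 10⁸)³ = 8.011 × 10⁻⁶
Mimas: (3.75 × 10¹⁹) / (1.86 × 10⁸)³ = 5.828 × 10⁻⁶
Ratio (larger/smaller) = 1.37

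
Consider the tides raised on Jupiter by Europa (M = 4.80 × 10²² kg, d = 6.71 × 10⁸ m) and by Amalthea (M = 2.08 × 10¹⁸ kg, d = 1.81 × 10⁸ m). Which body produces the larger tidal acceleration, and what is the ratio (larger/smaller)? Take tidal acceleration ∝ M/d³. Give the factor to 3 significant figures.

Europa, by a factor of ≈ 453

Tidal stretch scales as M/d³; compute that for each body.
Europa: (4.80 × 10²²) / (6.71 × 10⁸)³ = 1.589 × 10⁻⁴
Amalthea: (2.08 × 10¹⁸) / (1.81 × 10⁸)³ = 3.508 × 10⁻⁷
Ratio (larger/smaller) = 453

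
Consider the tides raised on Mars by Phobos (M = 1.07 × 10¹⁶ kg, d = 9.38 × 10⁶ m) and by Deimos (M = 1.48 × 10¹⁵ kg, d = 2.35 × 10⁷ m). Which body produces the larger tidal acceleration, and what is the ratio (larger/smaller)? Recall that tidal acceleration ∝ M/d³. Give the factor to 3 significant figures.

Phobos, by a factor of ≈ 114

Tidal acceleration ∝ M/d³, so compare M/d³ for each.
Phobos: (1.07 × 10¹⁶) / (9.38 × 10⁶)³ = 1.297 × 10⁻⁵
Deimos: (1.48 × 10¹⁵) / (2.35 × 10⁷)³ = 1.140 × 10⁻⁷
Ratio (larger/smaller) = 114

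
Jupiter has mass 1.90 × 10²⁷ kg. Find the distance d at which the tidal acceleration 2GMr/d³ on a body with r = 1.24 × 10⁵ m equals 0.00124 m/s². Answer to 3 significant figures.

2.94 × 10⁸ m

2GMr/d³ = a_tidal  ⇒  d = (2GMr / a_tidal)^(1/3)
d = (2 × 6.674×10⁻¹¹ × (1.90 × 10²⁷) × (1.24 × 10⁵) / (0.00124))^(1/3)
  = 2.94 × 10⁸ m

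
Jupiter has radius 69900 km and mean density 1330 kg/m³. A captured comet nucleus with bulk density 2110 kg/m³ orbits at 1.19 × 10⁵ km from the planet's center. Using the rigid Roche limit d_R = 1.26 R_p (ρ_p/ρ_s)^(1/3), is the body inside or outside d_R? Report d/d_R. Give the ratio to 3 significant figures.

d_R = 1.26 × (69900 km) × (1330/2110)^(1/3) = 75520 km
d/d_R = (1.19 × 10⁵) / (75520) = 1.58
Since d/d_R > 1, the body is outside the Roche limit.

outside; d/d_R ≈ 1.58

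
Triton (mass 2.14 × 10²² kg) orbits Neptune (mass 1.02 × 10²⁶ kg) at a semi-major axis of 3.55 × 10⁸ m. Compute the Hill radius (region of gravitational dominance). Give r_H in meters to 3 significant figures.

r_H ≈ a (m/3M)^(1/3)
    = (3.55 × 10⁸) × (2.14 × 10²² / (3 × 1.02 × 10²⁶))^(1/3)
    = 1.46 × 10⁷ m

1.46 × 10⁷ m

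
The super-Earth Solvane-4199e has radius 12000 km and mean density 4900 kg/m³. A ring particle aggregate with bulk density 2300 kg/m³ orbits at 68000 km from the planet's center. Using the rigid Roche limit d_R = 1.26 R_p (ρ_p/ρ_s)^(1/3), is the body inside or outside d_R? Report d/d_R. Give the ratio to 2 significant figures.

outside; d/d_R ≈ 3.5

d_R = 1.26 × (12000 km) × (4900/2300)^(1/3) = 19460 km
d/d_R = (68000) / (19460) = 3.5
Since d/d_R > 1, the body is outside the Roche limit.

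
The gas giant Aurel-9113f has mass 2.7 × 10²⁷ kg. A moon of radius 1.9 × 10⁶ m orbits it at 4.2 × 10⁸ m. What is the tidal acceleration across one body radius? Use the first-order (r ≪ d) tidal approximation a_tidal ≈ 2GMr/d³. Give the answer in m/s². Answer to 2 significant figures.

9.2 × 10⁻³ m/s²

The tidal stretch is the gradient of GM/d² times the body's extent r, hence the 1/d³ dependence.
a_tidal = 2GMr/d³
        = 2 × (6.674 × 10⁻¹¹) × (2.7 × 10²⁷) × (1.9 × 10⁶) / (4.2 × 10⁸)³
        = 9.2 × 10⁻³ m/s²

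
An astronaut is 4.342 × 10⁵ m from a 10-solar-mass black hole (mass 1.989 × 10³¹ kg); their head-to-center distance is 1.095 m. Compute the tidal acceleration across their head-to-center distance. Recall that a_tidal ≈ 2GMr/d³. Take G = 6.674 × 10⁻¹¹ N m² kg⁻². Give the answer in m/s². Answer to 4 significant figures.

3.551 × 10⁴ m/s²

Δg = 2GMr/d³
   = 2 × (6.674 × 10⁻¹¹) × (1.989 × 10³¹) × (1.095) / (4.342 × 10⁵)³
   = 3.551 × 10⁴ m/s²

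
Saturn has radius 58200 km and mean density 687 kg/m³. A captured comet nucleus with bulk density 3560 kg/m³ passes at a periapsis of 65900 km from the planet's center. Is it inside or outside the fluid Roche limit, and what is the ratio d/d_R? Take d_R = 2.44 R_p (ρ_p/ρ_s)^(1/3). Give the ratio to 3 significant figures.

d_R = 2.44 × (58200 km) × (687/3560)^(1/3) = 82060 km
d/d_R = (65900) / (82060) = 0.803
Since d/d_R < 1, the body is inside the Roche limit.

inside; d/d_R ≈ 0.803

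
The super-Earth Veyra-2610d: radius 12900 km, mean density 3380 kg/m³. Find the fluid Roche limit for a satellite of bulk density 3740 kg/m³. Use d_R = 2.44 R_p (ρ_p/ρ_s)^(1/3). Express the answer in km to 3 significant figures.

30400 km

d_R = 2.44 × 12900 km × (3380/3740)^(1/3)
    = 30400 km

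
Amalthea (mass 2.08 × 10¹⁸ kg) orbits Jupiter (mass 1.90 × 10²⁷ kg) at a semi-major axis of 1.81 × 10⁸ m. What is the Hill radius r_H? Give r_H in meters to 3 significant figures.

r_H ≈ a (m/3M)^(1/3)
    = (1.81 × 10⁸) × (2.08 × 10¹⁸ / (3 × 1.90 × 10²⁷))^(1/3)
    = 1.29 × 10⁵ m

1.29 × 10⁵ m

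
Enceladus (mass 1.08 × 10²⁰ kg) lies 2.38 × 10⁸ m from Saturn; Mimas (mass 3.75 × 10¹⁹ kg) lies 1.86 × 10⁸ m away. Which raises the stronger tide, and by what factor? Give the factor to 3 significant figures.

Tidal stretch scales as M/d³; compute that for each body.
Enceladus: (1.08 × 10²⁰) / (2.38 × 10⁸)³ = 8.011 × 10⁻⁶
Mimas: (3.75 × 10¹⁹) / (1.86 × 10⁸)³ = 5.828 × 10⁻⁶
Ratio (larger/smaller) = 1.37

Enceladus, by a factor of ≈ 1.37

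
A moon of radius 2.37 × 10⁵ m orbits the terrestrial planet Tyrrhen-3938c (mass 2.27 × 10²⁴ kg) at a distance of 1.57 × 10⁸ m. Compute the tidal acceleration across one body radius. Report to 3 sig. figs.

1.86 × 10⁻⁵ m/s²

Δa = 2GMr/d³
   = 2 × (6.674 × 10⁻¹¹) × (2.27 × 10²⁴) × (2.37 × 10⁵) / (1.57 × 10⁸)³
   = 1.86 × 10⁻⁵ m/s²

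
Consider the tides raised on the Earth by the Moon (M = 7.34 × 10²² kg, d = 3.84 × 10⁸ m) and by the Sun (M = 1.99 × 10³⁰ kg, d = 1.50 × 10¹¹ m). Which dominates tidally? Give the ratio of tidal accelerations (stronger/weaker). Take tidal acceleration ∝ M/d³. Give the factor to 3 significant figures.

The Moon, by a factor of ≈ 2.20

Tidal acceleration ∝ M/d³, so compare M/d³ for each.
The Moon: (7.34 × 10²²) / (3.84 × 10⁸)³ = 1.296 × 10⁻³
The Sun: (1.99 × 10³⁰) / (1.50 × 10¹¹)³ = 5.896 × 10⁻⁴
Ratio (larger/smaller) = 2.20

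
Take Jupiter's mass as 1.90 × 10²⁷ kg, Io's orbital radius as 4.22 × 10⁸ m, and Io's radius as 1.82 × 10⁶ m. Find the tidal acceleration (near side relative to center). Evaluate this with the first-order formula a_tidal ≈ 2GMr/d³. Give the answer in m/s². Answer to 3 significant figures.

a_tidal = 2GMr/d³
        = 2 × (6.674 × 10⁻¹¹) × (1.90 × 10²⁷) × (1.82 × 10⁶) / (4.22 × 10⁸)³
        = 6.14 × 10⁻³ m/s²

6.14 × 10⁻³ m/s²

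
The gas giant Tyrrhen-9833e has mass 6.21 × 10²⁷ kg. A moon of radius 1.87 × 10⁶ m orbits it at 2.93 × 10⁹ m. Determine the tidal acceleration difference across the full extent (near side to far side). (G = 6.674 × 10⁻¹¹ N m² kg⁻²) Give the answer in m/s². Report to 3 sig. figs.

Differencing GM/(d−r)² and GM/(d+r)² to first order in r/d gives 4GMr/d³.
Δa = 4GMr/d³
   = 4 × (6.674 × 10⁻¹¹) × (6.21 × 10²⁷) × (1.87 × 10⁶) / (2.93 × 10⁹)³
   = 1.23 × 10⁻⁴ m/s²

1.23 × 10⁻⁴ m/s²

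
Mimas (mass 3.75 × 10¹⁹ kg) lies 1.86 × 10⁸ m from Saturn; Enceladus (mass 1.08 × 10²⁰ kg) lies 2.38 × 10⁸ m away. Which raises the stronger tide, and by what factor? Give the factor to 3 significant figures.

Enceladus, by a factor of ≈ 1.37

Compare M/d³ for the two perturbers:
Mimas: (3.75 × 10¹⁹) / (1.86 × 10⁸)³ = 5.828 × 10⁻⁶
Enceladus: (1.08 × 10²⁰) / (2.38 × 10⁸)³ = 8.011 × 10⁻⁶
Ratio (larger/smaller) = 1.37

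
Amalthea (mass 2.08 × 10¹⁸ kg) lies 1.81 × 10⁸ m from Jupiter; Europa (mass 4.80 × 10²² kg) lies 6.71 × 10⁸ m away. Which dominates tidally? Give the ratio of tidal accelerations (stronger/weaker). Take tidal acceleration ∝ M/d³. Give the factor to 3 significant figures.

Europa, by a factor of ≈ 453

Compare M/d³ for the two perturbers:
Amalthea: (2.08 × 10¹⁸) / (1.81 × 10⁸)³ = 3.508 × 10⁻⁷
Europa: (4.80 × 10²²) / (6.71 × 10⁸)³ = 1.589 × 10⁻⁴
Ratio (larger/smaller) = 453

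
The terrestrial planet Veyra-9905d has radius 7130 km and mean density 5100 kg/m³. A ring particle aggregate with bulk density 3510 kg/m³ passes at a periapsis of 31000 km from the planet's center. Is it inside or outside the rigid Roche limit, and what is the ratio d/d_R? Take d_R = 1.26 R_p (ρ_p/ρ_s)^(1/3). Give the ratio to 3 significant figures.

d_R = 1.26 × (7130 km) × (5100/3510)^(1/3) = 10180 km
d/d_R = (31000) / (10180) = 3.05
Since d/d_R > 1, the body is outside the Roche limit.

outside; d/d_R ≈ 3.05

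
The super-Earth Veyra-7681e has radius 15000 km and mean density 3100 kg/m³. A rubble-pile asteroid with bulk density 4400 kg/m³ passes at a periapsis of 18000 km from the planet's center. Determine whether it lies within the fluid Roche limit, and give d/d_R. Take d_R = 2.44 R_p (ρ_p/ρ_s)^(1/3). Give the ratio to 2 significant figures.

inside; d/d_R ≈ 0.55

d_R = 2.44 × (15000 km) × (3100/4400)^(1/3) = 32570 km
d/d_R = (18000) / (32570) = 0.55
Since d/d_R < 1, the body is inside the Roche limit.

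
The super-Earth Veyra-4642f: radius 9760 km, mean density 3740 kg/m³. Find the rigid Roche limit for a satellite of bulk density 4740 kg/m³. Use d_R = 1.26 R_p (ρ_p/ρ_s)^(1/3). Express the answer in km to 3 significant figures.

d_R = 1.26 × 9760 km × (3740/4740)^(1/3)
    = 11400 km

11400 km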